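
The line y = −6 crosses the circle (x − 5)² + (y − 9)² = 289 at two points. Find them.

(−3, −6) and (13, −6)

From the line, y = −6. Substituting:
x² − 10x − 39 = 0
x = 13 or x = −3, giving (13, −6) and (−3, −6).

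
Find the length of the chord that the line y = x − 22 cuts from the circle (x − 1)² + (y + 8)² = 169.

The distance from (1, −8) to the line is 13/√2, and r² = 169.
Half the chord is √(r² − d²) = √(169/2), so the full chord is 13√2.

13√2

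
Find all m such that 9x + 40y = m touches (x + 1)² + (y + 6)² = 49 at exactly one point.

For a tangent, require d(centre, line) = r = 7.
|9·(−1) + 40·(−6) − m| / √1681 = 7
|m − (−249)| = 7·41, so m = 38 or m = −536.

m = −536 or m = 38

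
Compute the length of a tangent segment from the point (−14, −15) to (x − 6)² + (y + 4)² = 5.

With centre O = (6, −4), |OP|² = 521 and r² = 5.
Power of the point: PT² = |PO|² − r² = 516, so PT = 2√129.

2√129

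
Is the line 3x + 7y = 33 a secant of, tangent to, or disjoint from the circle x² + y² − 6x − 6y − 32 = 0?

Substituting the line into the circle gives 58x² − 366x − 1865 = 0.
Δ = 133956 − (−432680) = 566636.
Two real roots: the line is a secant.

secant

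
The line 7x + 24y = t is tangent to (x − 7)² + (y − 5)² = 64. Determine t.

Tangency holds when the distance from the centre (7, 5) to the line equals the radius 8:
|7·7 + 24·5 − t| / √625 = 8
|t − (169)| = 8·25, so t = 369 or t = −31.

t = −31 or t = 369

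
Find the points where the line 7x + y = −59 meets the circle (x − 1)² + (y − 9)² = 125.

From the line, y = −7x − 59. Substituting:
50x² + 950x + 4500 = 0  ⟹  x² + 19x + 90 = 0
x = −9 or x = −10, giving (−9, 4) and (−10, 11).

(−10, 11) and (−9, 4)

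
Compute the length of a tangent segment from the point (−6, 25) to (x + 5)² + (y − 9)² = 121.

With centre O = (−5, 9), |OP|² = 257 and r² = 121.
By the tangent–radius right angle, tangent length = √(|PO|² − r²) = √136 = 2√34.

2√34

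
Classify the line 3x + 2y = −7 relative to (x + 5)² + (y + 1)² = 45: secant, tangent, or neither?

secant

Centre (−5, −1), r² = 45. Distance² from centre to line = (−10)²/13 = 100/13.
Since d² < r², the line cuts the circle twice.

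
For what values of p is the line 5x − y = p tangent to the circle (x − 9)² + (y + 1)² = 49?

p = 46 ± 7√26

For a tangent, require d(centre, line) = r = 7.
|5·9 − 1·(−1) − p| / √26 = 7
|p − (46)| = 7√26.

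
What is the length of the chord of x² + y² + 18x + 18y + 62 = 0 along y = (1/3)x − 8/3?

6√10

Centre (−9, −9), r² = 100. Perpendicular distance d from centre to line = |10| / √10 = 10/√10.
Chord = 2√(r² − d²) = 2·√(90) = 6√10.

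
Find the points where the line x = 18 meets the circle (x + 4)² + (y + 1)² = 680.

The line gives x = 18. Substituting into the circle:
y² + 2y − 195 = 0
y = 13 or y = −15, giving (18, 13) and (18, −15).

(18, −15) and (18, 13)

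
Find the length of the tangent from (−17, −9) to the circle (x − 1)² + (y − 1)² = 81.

7√7

With centre O = (1, 1), |OP|² = 424 and r² = 81.
By the tangent–radius right angle, tangent length = √(|PO|² − r²) = √343 = 7√7.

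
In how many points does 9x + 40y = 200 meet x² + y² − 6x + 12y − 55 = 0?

d² = (9·3 + 40·(−6) − (200))²/1681 = 170569/1681; r² = 100.
Since d² > r², the line lies outside the circle.

0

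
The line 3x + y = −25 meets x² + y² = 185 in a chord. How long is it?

Substitute y = −3x − 25:
10x² + 150x + 440 = 0  ⟹  x² + 15x + 44 = 0
x = −4 or x = −11, giving (−4, −13) and (−11, 8).
Chord length = distance between (−4, −13) and (−11, 8) = √490 = 7√10.

7√10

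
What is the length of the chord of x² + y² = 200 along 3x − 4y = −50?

20

The distance from (0, 0) to the line is 50/√25, and r² = 200.
Half the chord is √(r² − d²) = √(100), so the full chord is 20.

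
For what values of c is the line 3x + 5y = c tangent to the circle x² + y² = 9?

c = ±3√34

For a tangent, require d(centre, line) = r = 3.
|3·0 + 5·0 − c| / √34 = 3
|c| = 3√34.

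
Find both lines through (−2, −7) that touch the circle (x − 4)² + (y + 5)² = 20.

2x − y = 3 and x + 2y = −16

Write the tangent as mx − y + (−7 − m·(−2)) = 0 and set its distance from the centre to 2√5:
[m·(6) − (2)]² = 20(m² + 1)
2m² − 3m − 2 = 0, so m = 2 or m = −1/2.
Through (−2, −7) these give 2x − y = 3 and x + 2y = −16.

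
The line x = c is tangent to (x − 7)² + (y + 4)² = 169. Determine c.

c = −6 or c = 20

The line touches the circle iff its distance from (7, −4) is 13:
|1·7 + 0·(−4) − c| / √1 = 13
|c − (7)| = 13, so c = 20 or c = −6.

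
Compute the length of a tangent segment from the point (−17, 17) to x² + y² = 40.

With centre O = (0, 0), |OP|² = 578 and r² = 40.
By the tangent–radius right angle, tangent length = √(|PO|² − r²) = √538.

√538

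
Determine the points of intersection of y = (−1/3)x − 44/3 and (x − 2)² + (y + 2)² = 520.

(−20, −8) and (16, −20)

Express y = (−44 − x)/3 and substitute into the circle:
10x² + 40x − 3200 = 0  ⟹  x² + 4x − 320 = 0
x = 16 or x = −20, giving (16, −20) and (−20, −8).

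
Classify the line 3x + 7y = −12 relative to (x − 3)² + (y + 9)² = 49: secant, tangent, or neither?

secant

d² = (3·3 + 7·(−9) − (−12))²/58 = 882/29; r² = 49.
Since d² < r², the line cuts the circle twice.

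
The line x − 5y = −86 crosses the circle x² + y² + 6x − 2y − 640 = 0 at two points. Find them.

From the line, y = (86 + x)/5. Substituting:
26x² + 312x − 9464 = 0  ⟹  x² + 12x − 364 = 0
x = 14 or x = −26, giving (14, 20) and (−26, 12).

(−26, 12) and (14, 20)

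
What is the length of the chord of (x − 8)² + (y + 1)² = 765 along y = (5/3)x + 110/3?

From the line, y = (110 + 5x)/3. Substituting:
34x² + 986x + 6460 = 0  ⟹  x² + 29x + 190 = 0
x = −10 or x = −19, giving (−10, 20) and (−19, 5).
Chord length = distance between (−10, 20) and (−19, 5) = √306 = 3√34.

3√34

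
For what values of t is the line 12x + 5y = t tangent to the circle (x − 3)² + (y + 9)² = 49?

Tangency holds when the distance from the centre (3, −9) to the line equals the radius 7:
|12·3 + 5·(−9) − t| / √169 = 7
|t − (−9)| = 7·13, so t = 82 or t = −100.

t = −100 or t = 82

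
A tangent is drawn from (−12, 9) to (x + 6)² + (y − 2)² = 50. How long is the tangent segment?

With centre O = (−6, 2), |OP|² = 85 and r² = 50.
The tangent meets the radius at right angles, so tangent² = |PO|² − r² = 85 − 50 = 35.

√35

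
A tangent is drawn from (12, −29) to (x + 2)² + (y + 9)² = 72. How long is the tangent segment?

The centre is (−2, −9) and r = 6√2. The square of the distance from P to the centre is 196 + 400 = 596.
The tangent meets the radius at right angles, so tangent² = |PO|² − r² = 596 − 72 = 524.

2√131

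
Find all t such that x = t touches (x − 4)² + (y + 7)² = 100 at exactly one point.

t = −6 or t = 14

For a tangent, require d(centre, line) = r = 10.
|1·4 + 0·(−7) − t| / √1 = 10
|t − (4)| = 10, so t = 14 or t = −6.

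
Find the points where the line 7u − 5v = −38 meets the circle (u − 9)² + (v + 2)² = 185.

(−4, 2) and (1, 9)

Express v = (38 + 7u)/5 and substitute into the circle:
74u² + 222u − 296 = 0  ⟹  u² + 3u − 4 = 0
u = 1 or u = −4, giving (1, 9) and (−4, 2).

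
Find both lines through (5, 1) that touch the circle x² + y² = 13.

A line y − (1) = m(x − (5)) is tangent when its distance from (0, 0) is √13:
[m·(−5) − (−1)]² = 13(m² + 1)
6m² − 5m − 6 = 0, so m = 3/2 or m = −2/3.
Through (5, 1) these give 3x − 2y = 13 and 2x + 3y = 13.

3x − 2y = 13 and 2x + 3y = 13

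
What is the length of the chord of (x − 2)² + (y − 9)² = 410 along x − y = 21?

The distance from (2, 9) to the line is 28/√2, and r² = 410.
Chord = 2√(r² − d²) = 2·√(18) = 6√2.

6√2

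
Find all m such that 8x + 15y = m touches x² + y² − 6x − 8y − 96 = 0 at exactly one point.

The line touches the circle iff its distance from (3, 4) is 11:
|8·3 + 15·4 − m| / √289 = 11
|m − (84)| = 11·17, so m = 271 or m = −103.

m = −103 or m = 271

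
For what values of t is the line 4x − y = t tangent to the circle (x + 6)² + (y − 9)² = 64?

t = −33 ± 8√17

The line touches the circle iff its distance from (−6, 9) is 8:
|4·(−6) − 1·9 − t| / √17 = 8
|t − (−33)| = 8√17.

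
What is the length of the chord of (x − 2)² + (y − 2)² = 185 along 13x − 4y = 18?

The distance from (2, 2) to the line is 0/√185, and r² = 185.
Half the chord is √(r² − d²) = √(185), so the full chord is 2√185.

2√185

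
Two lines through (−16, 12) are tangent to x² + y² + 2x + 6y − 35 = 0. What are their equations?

2x + y = −20 and x + 2y = 8

A line y − (12) = m(x − (−16)) is tangent when its distance from (−1, −3) is 3√5:
[m·(15) − (−15)]² = 45(m² + 1)
2m² + 5m + 2 = 0, so m = −2 or m = −1/2.
With m = −2: 2x + y = −20. With m = −1/2: x + 2y = 8.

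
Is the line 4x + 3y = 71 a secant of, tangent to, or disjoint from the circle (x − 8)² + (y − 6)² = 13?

disjoint

d² = (4·8 + 3·6 − (71))²/25 = 441/25; r² = 13.
Since d² > r², the line lies outside the circle.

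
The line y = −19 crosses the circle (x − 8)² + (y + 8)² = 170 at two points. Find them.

Express y = −19 and substitute into the circle:
x² − 16x + 15 = 0
x = 15 or x = 1, giving (15, −19) and (1, −19).

(1, −19) and (15, −19)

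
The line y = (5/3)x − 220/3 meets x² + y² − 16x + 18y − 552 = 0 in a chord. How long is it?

From the line, y = (−220 + 5x)/3. Substituting:
34x² − 2074x + 31552 = 0  ⟹  x² − 61x + 928 = 0
x = 32 or x = 29, giving (32, −20) and (29, −25).
Chord length = distance between (32, −20) and (29, −25) = √34 = √34.

√34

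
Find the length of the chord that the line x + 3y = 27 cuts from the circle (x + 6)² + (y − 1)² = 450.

Substitute y = (27 − x)/3:
10x² + 60x − 3150 = 0  ⟹  x² + 6x − 315 = 0
x = 15 or x = −21, giving (15, 4) and (−21, 16).
|(15, 4) − (−21, 16)| = √((36)² + (−12)²) = 12√10.

12√10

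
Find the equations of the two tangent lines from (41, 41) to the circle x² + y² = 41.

4x − 5y = −41 and 5x − 4y = 41

Write the tangent as mx − y + (41 − m·(41)) = 0 and set its distance from the centre to √41:
[m·(−41) − (−41)]² = 41(m² + 1)
20m² − 41m + 20 = 0, so m = 4/5 or m = 5/4.
With m = 4/5: 4x − 5y = −41. With m = 5/4: 5x − 4y = 41.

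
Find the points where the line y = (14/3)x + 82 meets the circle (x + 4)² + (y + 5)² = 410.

(−21, −16) and (−15, 12)

Express y = (246 + 14x)/3 and substitute into the circle:
205x² + 7380x + 64575 = 0  ⟹  x² + 36x + 315 = 0
x = −15 or x = −21, giving (−15, 12) and (−21, −16).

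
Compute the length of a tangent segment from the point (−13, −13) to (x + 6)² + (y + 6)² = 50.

Centre (−6, −6), r² = 50. |PO|² = (−7)² + (−7)² = 98.
The tangent meets the radius at right angles, so tangent² = |PO|² − r² = 98 − 50 = 48.

4√3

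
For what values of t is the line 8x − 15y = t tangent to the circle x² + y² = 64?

The line touches the circle iff its distance from (0, 0) is 8:
|8·0 − 15·0 − t| / √289 = 8
|t| = 8·17, so t = 136 or t = −136.

t = −136 or t = 136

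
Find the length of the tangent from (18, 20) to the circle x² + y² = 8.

With centre O = (0, 0), |OP|² = 724 and r² = 8.
By the tangent–radius right angle, tangent length = √(|PO|² − r²) = √716 = 2√179.

2√179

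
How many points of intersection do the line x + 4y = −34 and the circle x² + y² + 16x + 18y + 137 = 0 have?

2

Substituting the line into the circle gives 17x² + 252x + 900 = 0.
Δ = 63504 − 61200 = 2304.
Two real roots: the line is a secant.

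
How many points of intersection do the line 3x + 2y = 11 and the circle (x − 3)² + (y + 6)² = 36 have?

Centre (3, −6), r² = 36. Distance² from centre to line = (−14)²/13 = 196/13.
Since d² < r², the line cuts the circle twice.

2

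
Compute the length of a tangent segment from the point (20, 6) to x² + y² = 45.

√391

The centre is (0, 0) and r = 3√5. The square of the distance from P to the centre is 400 + 36 = 436.
The tangent meets the radius at right angles, so tangent² = |PO|² − r² = 436 − 45 = 391.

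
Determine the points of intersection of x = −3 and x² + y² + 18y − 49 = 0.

The line gives x = −3. Substituting into the circle:
y² + 18y − 40 = 0
y = 2 or y = −20, giving (−3, 2) and (−3, −20).

(−3, −20) and (−3, 2)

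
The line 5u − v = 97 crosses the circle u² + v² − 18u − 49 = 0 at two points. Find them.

(18, −7) and (20, 3)

From the line, v = 5u − 97. Substituting:
26u² − 988u + 9360 = 0  ⟹  u² − 38u + 360 = 0
u = 20 or u = 18, giving (20, 3) and (18, −7).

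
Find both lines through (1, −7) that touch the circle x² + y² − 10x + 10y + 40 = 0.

A line y − (−7) = m(x − (1)) is tangent when its distance from (5, −5) is √10:
[m·(4) − (2)]² = 10(m² + 1)
3m² − 8m − 3 = 0, so m = −1/3 or m = 3.
With m = −1/3: x + 3y = −20. With m = 3: 3x − y = 10.

x + 3y = −20 and 3x − y = 10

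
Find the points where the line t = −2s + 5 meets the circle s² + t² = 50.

Express t = −2s + 5 and substitute into the circle:
5s² − 20s − 25 = 0  ⟹  s² − 4s − 5 = 0
s = 5 or s = −1, giving (5, −5) and (−1, 7).

(−1, 7) and (5, −5)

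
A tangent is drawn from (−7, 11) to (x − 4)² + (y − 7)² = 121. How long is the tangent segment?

4

The centre is (4, 7) and r = 11. The square of the distance from P to the centre is 121 + 16 = 137.
The tangent meets the radius at right angles, so tangent² = |PO|² − r² = 137 − 121 = 16.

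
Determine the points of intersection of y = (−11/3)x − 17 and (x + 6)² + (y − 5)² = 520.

(−12, 27) and (0, −17)

Substitute y = (−51 − 11x)/3:
130x² + 1560x = 0  ⟹  x² + 12x = 0
x = 0 or x = −12, giving (0, −17) and (−12, 27).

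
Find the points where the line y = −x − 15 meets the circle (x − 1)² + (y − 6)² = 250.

(−12, −3) and (−8, −7)

From the line, y = −x − 15. Substituting:
2x² + 40x + 192 = 0  ⟹  x² + 20x + 96 = 0
x = −8 or x = −12, giving (−8, −7) and (−12, −3).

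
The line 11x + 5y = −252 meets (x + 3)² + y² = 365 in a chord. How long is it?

Substitute y = (−252 − 11x)/5:
146x² + 5694x + 54604 = 0  ⟹  x² + 39x + 374 = 0
x = −17 or x = −22, giving (−17, −13) and (−22, −2).
|(−17, −13) − (−22, −2)| = √((5)² + (−11)²) = √146.

√146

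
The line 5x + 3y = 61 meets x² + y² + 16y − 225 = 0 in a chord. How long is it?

Express y = (61 − 5x)/3 and substitute into the circle:
34x² − 850x + 4624 = 0  ⟹  x² − 25x + 136 = 0
x = 17 or x = 8, giving (17, −8) and (8, 7).
|(17, −8) − (8, 7)| = √((9)² + (−15)²) = 3√34.

3√34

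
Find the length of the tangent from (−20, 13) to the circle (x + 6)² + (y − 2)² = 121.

14

The centre is (−6, 2) and r = 11. The square of the distance from P to the centre is 196 + 121 = 317.
The tangent meets the radius at right angles, so tangent² = |PO|² − r² = 317 − 121 = 196.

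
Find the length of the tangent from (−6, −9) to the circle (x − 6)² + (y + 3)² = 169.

√11

Centre (6, −3), r² = 169. |PO|² = (−12)² + (−6)² = 180.
Power of the point: PT² = |PO|² − r² = 11, so PT = √11.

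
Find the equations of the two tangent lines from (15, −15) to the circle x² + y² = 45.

2x + y = 15 and x + 2y = −15

Write the tangent as mx − y + (−15 − m·(15)) = 0 and set its distance from the centre to 3√5:
(−15m − (15))² = 45(m² + 1)
2m² + 5m + 2 = 0, so m = −2 or m = −1/2.
With m = −2: 2x + y = 15. With m = −1/2: x + 2y = −15.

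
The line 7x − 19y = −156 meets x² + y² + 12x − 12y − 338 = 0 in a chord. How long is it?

The distance from (−6, 6) to the line is 0/√410, and r² = 410.
Chord = 2√(r² − d²) = 2·√(410) = 2√410.

2√410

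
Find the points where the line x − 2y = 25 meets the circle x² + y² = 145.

(1, −12) and (9, −8)

Substitute y = (−25 + x)/2:
5x² − 50x + 45 = 0  ⟹  x² − 10x + 9 = 0
x = 9 or x = 1, giving (9, −8) and (1, −12).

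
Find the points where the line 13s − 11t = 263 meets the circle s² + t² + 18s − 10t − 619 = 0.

From the line, t = (−263 + 13s)/11. Substituting:
290s² − 6090s + 23200 = 0  ⟹  s² − 21s + 80 = 0
s = 16 or s = 5, giving (16, −5) and (5, −18).

(5, −18) and (16, −5)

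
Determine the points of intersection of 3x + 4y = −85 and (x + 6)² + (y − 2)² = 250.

Substitute y = (−85 − 3x)/4:
25x² + 750x + 5225 = 0  ⟹  x² + 30x + 209 = 0
x = −11 or x = −19, giving (−11, −13) and (−19, −7).

(−19, −7) and (−11, −13)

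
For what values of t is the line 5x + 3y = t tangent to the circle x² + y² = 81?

t = ±9√34

Tangency holds when the distance from the centre (0, 0) to the line equals the radius 9:
|5·0 + 3·0 − t| / √34 = 9
|t| = 9√34.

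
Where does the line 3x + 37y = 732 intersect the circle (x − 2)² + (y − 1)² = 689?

(−15, 21) and (22, 18)

From the line, y = (732 − 3x)/37. Substituting:
1378x² − 9646x − 454740 = 0  ⟹  x² − 7x − 330 = 0
x = 22 or x = −15, giving (22, 18) and (−15, 21).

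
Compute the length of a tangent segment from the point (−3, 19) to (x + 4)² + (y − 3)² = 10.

With centre O = (−4, 3), |OP|² = 257 and r² = 10.
Power of the point: PT² = |PO|² − r² = 247, so PT = √247.

√247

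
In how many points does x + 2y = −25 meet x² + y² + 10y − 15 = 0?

0

Centre (0, −5), r² = 40. Distance² from centre to line = (15)²/5 = 45.
Since d² > r², the line lies outside the circle.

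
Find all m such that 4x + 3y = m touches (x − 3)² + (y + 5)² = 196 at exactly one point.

m = −73 or m = 67

The line touches the circle iff its distance from (3, −5) is 14:
|4·3 + 3·(−5) − m| / √25 = 14
|m − (−3)| = 14·5, so m = 67 or m = −73.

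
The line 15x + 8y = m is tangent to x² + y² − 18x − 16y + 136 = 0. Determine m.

Tangency holds when the distance from the centre (9, 8) to the line equals the radius 3:
|15·9 + 8·8 − m| / √289 = 3
|m − (199)| = 3·17, so m = 250 or m = 148.

m = 148 or m = 250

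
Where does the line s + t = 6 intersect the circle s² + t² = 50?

Substitute t = −s + 6:
2s² − 12s − 14 = 0  ⟹  s² − 6s − 7 = 0
s = 7 or s = −1, giving (7, −1) and (−1, 7).

(−1, 7) and (7, −1)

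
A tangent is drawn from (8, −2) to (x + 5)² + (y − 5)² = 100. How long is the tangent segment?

The centre is (−5, 5) and r = 10. The square of the distance from P to the centre is 169 + 49 = 218.
The tangent meets the radius at right angles, so tangent² = |PO|² − r² = 218 − 100 = 118.

√118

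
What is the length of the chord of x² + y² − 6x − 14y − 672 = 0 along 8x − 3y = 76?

The distance from (3, 7) to the line is 73/√73, and r² = 730.
Chord = 2√(r² − d²) = 2·√(657) = 6√73.

6√73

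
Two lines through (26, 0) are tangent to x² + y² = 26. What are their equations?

A line y − (0) = m(x − (26)) is tangent when its distance from (0, 0) is √26:
[m·(−26) − (0)]² = 26(m² + 1)
25m² − 1 = 0, so m = −1/5 or m = 1/5.
With m = −1/5: x + 5y = 26. With m = 1/5: x − 5y = 26.

x + 5y = 26 and x − 5y = 26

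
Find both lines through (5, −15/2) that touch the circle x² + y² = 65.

x − 8y = 65 and 7x − 4y = 65

A line y − (−15/2) = m(x − (5)) is tangent when its distance from (0, 0) is √65:
[m·(−5) − (15/2)]² = 65(m² + 1)
32m² − 60m + 7 = 0, so m = 1/8 or m = 7/4.
With m = 1/8: x − 8y = 65. With m = 7/4: 7x − 4y = 65.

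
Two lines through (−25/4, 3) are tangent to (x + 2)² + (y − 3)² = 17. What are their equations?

4x + y = −22 and 4x − y = −28

Let a tangent through (−25/4, 3) have slope m. Its distance from (−2, 3) must equal √17:
(17/4m − (0))² = 17(m² + 1)
m² − 16 = 0, so m = −4 or m = 4.
With m = −4: 4x + y = −22. With m = 4: 4x − y = −28.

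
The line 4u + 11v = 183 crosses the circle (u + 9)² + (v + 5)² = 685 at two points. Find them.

(−12, 21) and (10, 13)

Express v = (183 − 4u)/11 and substitute into the circle:
137u² + 274u − 16440 = 0  ⟹  u² + 2u − 120 = 0
u = 10 or u = −12, giving (10, 13) and (−12, 21).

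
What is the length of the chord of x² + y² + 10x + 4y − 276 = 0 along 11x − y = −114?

Centre (−5, −2), r² = 305. Perpendicular distance d from centre to line = |61| / √122 = 61/√122.
Half the chord is √(r² − d²) = √(549/2), so the full chord is 3√122.

3√122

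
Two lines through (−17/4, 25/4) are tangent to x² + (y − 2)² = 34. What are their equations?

Write the tangent as mx − y + (25/4 − m·(−17/4)) = 0 and set its distance from the centre to √34:
(17/4m − (−17/4))² = 34(m² + 1)
15m² − 34m + 15 = 0, so m = 3/5 or m = 5/3.
Through (−17/4, 25/4) these give 3x − 5y = −44 and 5x − 3y = −40.

3x − 5y = −44 and 5x − 3y = −40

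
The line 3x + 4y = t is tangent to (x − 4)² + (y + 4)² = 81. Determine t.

Tangency holds when the distance from the centre (4, −4) to the line equals the radius 9:
|3·4 + 4·(−4) − t| / √25 = 9
|t − (−4)| = 9·5, so t = 41 or t = −49.

t = −49 or t = 41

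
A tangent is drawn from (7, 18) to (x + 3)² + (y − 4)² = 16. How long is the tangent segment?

With centre O = (−3, 4), |OP|² = 296 and r² = 16.
By the tangent–radius right angle, tangent length = √(|PO|² − r²) = √280 = 2√70.

2√70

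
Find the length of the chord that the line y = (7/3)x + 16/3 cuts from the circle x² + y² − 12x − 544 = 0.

Substitute y = (16 + 7x)/3:
58x² + 116x − 4640 = 0  ⟹  x² + 2x − 80 = 0
x = 8 or x = −10, giving (8, 24) and (−10, −18).
|(8, 24) − (−10, −18)| = √((18)² + (42)²) = 6√58.

6√58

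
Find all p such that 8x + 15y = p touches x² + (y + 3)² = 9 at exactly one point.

p = −96 or p = 6

The line touches the circle iff its distance from (0, −3) is 3:
|8·0 + 15·(−3) − p| / √289 = 3
|p − (−45)| = 3·17, so p = 6 or p = −96.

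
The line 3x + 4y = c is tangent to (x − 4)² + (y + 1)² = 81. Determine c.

The line touches the circle iff its distance from (4, −1) is 9:
|3·4 + 4·(−1) − c| / √25 = 9
|c − (8)| = 9·5, so c = 53 or c = −37.

c = −37 or c = 53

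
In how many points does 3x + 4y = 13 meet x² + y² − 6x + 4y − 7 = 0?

Substituting the line into the circle gives 25x² − 222x + 265 = 0.
Discriminant = (−222)² − 4·25·(265) = 22784 > 0.
Two real roots: the line is a secant.

2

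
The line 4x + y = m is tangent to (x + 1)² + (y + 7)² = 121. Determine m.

Tangency holds when the distance from the centre (−1, −7) to the line equals the radius 11:
|4·(−1) + 1·(−7) − m| / √17 = 11
|m − (−11)| = 11√17.

m = −11 ± 11√17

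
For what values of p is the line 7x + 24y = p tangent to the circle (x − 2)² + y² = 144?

Tangency holds when the distance from the centre (2, 0) to the line equals the radius 12:
|7·2 + 24·0 − p| / √625 = 12
|p − (14)| = 12·25, so p = 314 or p = −286.

p = −286 or p = 314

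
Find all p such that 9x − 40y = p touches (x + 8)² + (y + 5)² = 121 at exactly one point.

For a tangent, require d(centre, line) = r = 11.
|9·(−8) − 40·(−5) − p| / √1681 = 11
|p − (128)| = 11·41, so p = 579 or p = −323.

p = −323 or p = 579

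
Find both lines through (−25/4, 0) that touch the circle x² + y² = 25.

4x + 3y = −25 and 4x − 3y = −25

A line y − (0) = m(x − (−25/4)) is tangent when its distance from (0, 0) is 5:
[m·(25/4) − (0)]² = 25(m² + 1)
9m² − 16 = 0, so m = −4/3 or m = 4/3.
Through (−25/4, 0) these give 4x + 3y = −25 and 4x − 3y = −25.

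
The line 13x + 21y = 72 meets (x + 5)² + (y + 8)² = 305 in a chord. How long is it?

Centre (−5, −8), r² = 305. Perpendicular distance d from centre to line = |−305| / √610 = 305/√610.
Chord = 2√(r² − d²) = 2·√(305/2) = √610.

√610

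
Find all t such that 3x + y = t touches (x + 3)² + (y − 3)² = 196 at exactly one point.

t = −6 ± 14√10

For a tangent, require d(centre, line) = r = 14.
|3·(−3) + 1·3 − t| / √10 = 14
|t − (−6)| = 14√10.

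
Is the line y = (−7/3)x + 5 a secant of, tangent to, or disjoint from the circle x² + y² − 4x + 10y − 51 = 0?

Substituting the line into the circle gives 58x² − 456x + 216 = 0.
Δ = 207936 − 50112 = 157824.
Two real roots: the line is a secant.

secant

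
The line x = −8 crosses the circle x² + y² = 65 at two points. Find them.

The line gives x = −8. Substituting into the circle:
y² − 1 = 0
y = 1 or y = −1, giving (−8, 1) and (−8, −1).

(−8, −1) and (−8, 1)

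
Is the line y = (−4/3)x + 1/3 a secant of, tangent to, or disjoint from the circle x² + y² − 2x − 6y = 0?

secant

Centre (1, 3), r² = 10. Distance² from centre to line = (12)²/25 = 144/25.
Since d² < r², the line cuts the circle twice.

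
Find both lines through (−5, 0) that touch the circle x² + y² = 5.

Let a tangent through (−5, 0) have slope m. Its distance from (0, 0) must equal √5:
(5m − (0))² = 5(m² + 1)
4m² − 1 = 0, so m = −1/2 or m = 1/2.
Through (−5, 0) these give x + 2y = −5 and x − 2y = −5.

x + 2y = −5 and x − 2y = −5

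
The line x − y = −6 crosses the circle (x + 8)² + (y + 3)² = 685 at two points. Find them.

(−27, −21) and (10, 16)

Substitute y = x + 6:
2x² + 34x − 540 = 0  ⟹  x² + 17x − 270 = 0
x = 10 or x = −27, giving (10, 16) and (−27, −21).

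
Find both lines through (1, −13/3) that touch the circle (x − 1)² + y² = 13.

Let a tangent through (1, −13/3) have slope m. Its distance from (1, 0) must equal √13:
[m·(0) − (13/3)]² = 13(m² + 1)
9m² − 4 = 0, so m = −2/3 or m = 2/3.
Through (1, −13/3) these give 2x + 3y = −11 and 2x − 3y = 15.

2x + 3y = −11 and 2x − 3y = 15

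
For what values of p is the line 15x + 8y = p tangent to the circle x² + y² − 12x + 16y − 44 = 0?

For a tangent, require d(centre, line) = r = 12.
|15·6 + 8·(−8) − p| / √289 = 12
|p − (26)| = 12·17, so p = 230 or p = −178.

p = −178 or p = 230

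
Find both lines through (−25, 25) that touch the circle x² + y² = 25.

3x + 4y = 25 and 4x + 3y = −25

Write the tangent as mx − y + (25 − m·(−25)) = 0 and set its distance from the centre to 5:
(25m − (−25))² = 25(m² + 1)
12m² + 25m + 12 = 0, so m = −3/4 or m = −4/3.
With m = −3/4: 3x + 4y = 25. With m = −4/3: 4x + 3y = −25.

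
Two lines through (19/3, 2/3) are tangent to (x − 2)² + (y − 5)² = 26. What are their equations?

Let a tangent through (19/3, 2/3) have slope m. Its distance from (2, 5) must equal √26:
[m·(−13/3) − (13/3)]² = 26(m² + 1)
5m² − 26m + 5 = 0, so m = 5 or m = 1/5.
With m = 5: 5x − y = 31. With m = 1/5: x − 5y = 3.

5x − y = 31 and x − 5y = 3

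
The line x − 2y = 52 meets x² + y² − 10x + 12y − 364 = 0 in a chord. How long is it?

The distance from (5, −6) to the line is 35/√5, and r² = 425.
Chord = 2√(r² − d²) = 2·√(180) = 12√5.

12√5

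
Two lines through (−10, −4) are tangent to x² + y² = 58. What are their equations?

A line y − (−4) = m(x − (−10)) is tangent when its distance from (0, 0) is √58:
[m·(10) − (4)]² = 58(m² + 1)
21m² − 40m − 21 = 0, so m = −3/7 or m = 7/3.
With m = −3/7: 3x + 7y = −58. With m = 7/3: 7x − 3y = −58.

3x + 7y = −58 and 7x − 3y = −58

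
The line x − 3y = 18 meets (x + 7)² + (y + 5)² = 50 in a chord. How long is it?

From the line, y = (−18 + x)/3. Substituting:
10x² + 120x = 0  ⟹  x² + 12x = 0
x = 0 or x = −12, giving (0, −6) and (−12, −10).
|(0, −6) − (−12, −10)| = √((12)² + (4)²) = 4√10.

4√10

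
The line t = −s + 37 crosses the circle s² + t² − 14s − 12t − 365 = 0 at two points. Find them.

(10, 27) and (28, 9)

Express t = −s + 37 and substitute into the circle:
2s² − 76s + 560 = 0  ⟹  s² − 38s + 280 = 0
s = 28 or s = 10, giving (28, 9) and (10, 27).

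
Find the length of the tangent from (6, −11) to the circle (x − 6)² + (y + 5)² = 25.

√11

The centre is (6, −5) and r = 5. The square of the distance from P to the centre is 0 + 36 = 36.
Power of the point: PT² = |PO|² − r² = 11, so PT = √11.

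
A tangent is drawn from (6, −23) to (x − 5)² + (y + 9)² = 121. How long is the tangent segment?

2√19

Centre (5, −9), r² = 121. |PO|² = (1)² + (−14)² = 197.
By the tangent–radius right angle, tangent length = √(|PO|² − r²) = √76 = 2√19.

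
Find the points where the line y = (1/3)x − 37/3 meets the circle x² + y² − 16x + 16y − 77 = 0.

(−5, −14) and (22, −5)

From the line, y = (−37 + x)/3. Substituting:
10x² − 170x − 1100 = 0  ⟹  x² − 17x − 110 = 0
x = 22 or x = −5, giving (22, −5) and (−5, −14).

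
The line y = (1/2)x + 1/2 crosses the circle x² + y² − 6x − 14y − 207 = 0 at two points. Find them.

(−9, −4) and (19, 10)

Express y = (1 + x)/2 and substitute into the circle:
5x² − 50x − 855 = 0  ⟹  x² − 10x − 171 = 0
x = 19 or x = −9, giving (19, 10) and (−9, −4).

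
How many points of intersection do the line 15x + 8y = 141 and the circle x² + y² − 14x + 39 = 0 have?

2

Substituting the line into the circle gives 289x² − 5126x + 22377 = 0.
Δ = 26275876 − 25867812 = 408064.
Two real roots: the line is a secant.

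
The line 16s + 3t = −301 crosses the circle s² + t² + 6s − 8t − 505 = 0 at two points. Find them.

Express t = (−301 − 16s)/3 and substitute into the circle:
265s² + 10070s + 93280 = 0  ⟹  s² + 38s + 352 = 0
s = −16 or s = −22, giving (−16, −15) and (−22, 17).

(−22, 17) and (−16, −15)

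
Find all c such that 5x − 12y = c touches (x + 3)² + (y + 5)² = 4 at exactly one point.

Tangency holds when the distance from the centre (−3, −5) to the line equals the radius 2:
|5·(−3) − 12·(−5) − c| / √169 = 2
|c − (45)| = 2·13, so c = 71 or c = 19.

c = 19 or c = 71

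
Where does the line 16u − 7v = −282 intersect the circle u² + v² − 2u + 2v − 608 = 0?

(−22, −10) and (−8, 22)

Express v = (282 + 16u)/7 and substitute into the circle:
305u² + 9150u + 53680 = 0  ⟹  u² + 30u + 176 = 0
u = −8 or u = −22, giving (−8, 22) and (−22, −10).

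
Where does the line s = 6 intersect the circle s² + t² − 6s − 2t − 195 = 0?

(6, −13) and (6, 15)

The line gives s = 6. Substituting into the circle:
t² − 2t − 195 = 0
t = 15 or t = −13, giving (6, 15) and (6, −13).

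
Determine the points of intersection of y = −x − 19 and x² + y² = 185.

(−11, −8) and (−8, −11)

From the line, y = −x − 19. Substituting:
2x² + 38x + 176 = 0  ⟹  x² + 19x + 88 = 0
x = −8 or x = −11, giving (−8, −11) and (−11, −8).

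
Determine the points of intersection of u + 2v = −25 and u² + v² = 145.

(−9, −8) and (−1, −12)

Substitute v = (−25 − u)/2:
5u² + 50u + 45 = 0  ⟹  u² + 10u + 9 = 0
u = −1 or u = −9, giving (−1, −12) and (−9, −8).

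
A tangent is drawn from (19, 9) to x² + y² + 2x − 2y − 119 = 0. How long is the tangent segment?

With centre O = (−1, 1), |OP|² = 464 and r² = 121.
Power of the point: PT² = |PO|² − r² = 343, so PT = 7√7.

7√7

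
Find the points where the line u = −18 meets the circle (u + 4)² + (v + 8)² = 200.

(−18, −10) and (−18, −6)

The line gives u = −18. Substituting into the circle:
v² + 16v + 60 = 0
v = −6 or v = −10, giving (−18, −6) and (−18, −10).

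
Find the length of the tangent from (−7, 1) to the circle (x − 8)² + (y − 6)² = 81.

13

The centre is (8, 6) and r = 9. The square of the distance from P to the centre is 225 + 25 = 250.
Power of the point: PT² = |PO|² − r² = 169, so PT = 13.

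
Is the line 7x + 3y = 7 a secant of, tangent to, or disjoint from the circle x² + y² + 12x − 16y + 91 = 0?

disjoint

Substituting the line into the circle gives 58x² + 346x + 532 = 0.
Δ = 119716 − 123424 = −3708.
No real roots: the line does not meet the circle.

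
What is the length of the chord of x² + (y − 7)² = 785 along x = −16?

46

The distance from (0, 7) to the line is 16, and r² = 785.
Chord = 2√(r² − d²) = 2·√(529) = 46.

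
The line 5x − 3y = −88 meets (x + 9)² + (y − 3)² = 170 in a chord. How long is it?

4√34

The distance from (−9, 3) to the line is 34/√34, and r² = 170.
Chord = 2√(r² − d²) = 2·√(136) = 4√34.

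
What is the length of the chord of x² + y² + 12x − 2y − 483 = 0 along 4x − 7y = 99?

4√65

Centre (−6, 1), r² = 520. Perpendicular distance d from centre to line = |−130| / √65 = 130/√65.
Chord = 2√(r² − d²) = 2·√(260) = 4√65.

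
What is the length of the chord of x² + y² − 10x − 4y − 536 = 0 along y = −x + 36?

17√2

Centre (5, 2), r² = 565. Perpendicular distance d from centre to line = |−29| / √2 = 29/√2.
Half the chord is √(r² − d²) = √(289/2), so the full chord is 17√2.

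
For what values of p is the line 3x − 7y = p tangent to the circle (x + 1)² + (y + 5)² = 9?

p = 32 ± 3√58

For a tangent, require d(centre, line) = r = 3.
|3·(−1) − 7·(−5) − p| / √58 = 3
|p − (32)| = 3√58.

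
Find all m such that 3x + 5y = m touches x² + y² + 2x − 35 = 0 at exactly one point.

The line touches the circle iff its distance from (−1, 0) is 6:
|3·(−1) + 5·0 − m| / √34 = 6
|m − (−3)| = 6√34.

m = −3 ± 6√34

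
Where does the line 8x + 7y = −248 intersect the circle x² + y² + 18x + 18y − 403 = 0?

(−31, 0) and (−3, −32)

Express y = (−248 − 8x)/7 and substitute into the circle:
113x² + 3842x + 10509 = 0  ⟹  x² + 34x + 93 = 0
x = −3 or x = −31, giving (−3, −32) and (−31, 0).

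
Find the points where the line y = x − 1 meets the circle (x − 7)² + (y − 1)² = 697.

From the line, y = x − 1. Substituting:
2x² − 18x − 644 = 0  ⟹  x² − 9x − 322 = 0
x = 23 or x = −14, giving (23, 22) and (−14, −15).

(−14, −15) and (23, 22)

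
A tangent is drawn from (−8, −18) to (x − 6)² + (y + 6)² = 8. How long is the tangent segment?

2√83

Centre (6, −6), r² = 8. |PO|² = (−14)² + (−12)² = 340.
Power of the point: PT² = |PO|² − r² = 332, so PT = 2√83.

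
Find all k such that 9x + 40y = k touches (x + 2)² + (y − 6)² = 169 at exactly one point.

k = −311 or k = 755

Tangency holds when the distance from the centre (−2, 6) to the line equals the radius 13:
|9·(−2) + 40·6 − k| / √1681 = 13
|k − (222)| = 13·41, so k = 755 or k = −311.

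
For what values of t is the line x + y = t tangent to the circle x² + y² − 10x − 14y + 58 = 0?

Tangency holds when the distance from the centre (5, 7) to the line equals the radius 4:
|1·5 + 1·7 − t| / √2 = 4
|t − (12)| = 4√2.

t = 12 ± 4√2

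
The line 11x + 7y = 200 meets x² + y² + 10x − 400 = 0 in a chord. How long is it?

Express y = (200 − 11x)/7 and substitute into the circle:
170x² − 3910x + 20400 = 0  ⟹  x² − 23x + 120 = 0
x = 15 or x = 8, giving (15, 5) and (8, 16).
Chord length = distance between (15, 5) and (8, 16) = √170 = √170.

√170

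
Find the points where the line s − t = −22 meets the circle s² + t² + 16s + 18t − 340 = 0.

(−30, −8) and (−9, 13)

Substitute t = s + 22:
2s² + 78s + 540 = 0  ⟹  s² + 39s + 270 = 0
s = −9 or s = −30, giving (−9, 13) and (−30, −8).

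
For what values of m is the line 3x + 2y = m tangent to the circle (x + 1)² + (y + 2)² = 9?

The line touches the circle iff its distance from (−1, −2) is 3:
|3·(−1) + 2·(−2) − m| / √13 = 3
|m − (−7)| = 3√13.

m = −7 ± 3√13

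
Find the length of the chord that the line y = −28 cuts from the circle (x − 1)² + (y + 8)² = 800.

From the line, y = −28. Substituting:
x² − 2x − 399 = 0
x = 21 or x = −19, giving (21, −28) and (−19, −28).
Chord length = distance between (21, −28) and (−19, −28) = √1600 = 40.

40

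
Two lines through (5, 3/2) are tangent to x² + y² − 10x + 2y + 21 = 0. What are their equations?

x + 2y = 8 and x − 2y = 2

A line y − (3/2) = m(x − (5)) is tangent when its distance from (5, −1) is √5:
[m·(0) − (−5/2)]² = 5(m² + 1)
4m² − 1 = 0, so m = −1/2 or m = 1/2.
With m = −1/2: x + 2y = 8. With m = 1/2: x − 2y = 2.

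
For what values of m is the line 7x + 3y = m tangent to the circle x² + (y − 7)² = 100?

Tangency holds when the distance from the centre (0, 7) to the line equals the radius 10:
|7·0 + 3·7 − m| / √58 = 10
|m − (21)| = 10√58.

m = 21 ± 10√58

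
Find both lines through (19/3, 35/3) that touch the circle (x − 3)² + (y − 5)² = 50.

Write the tangent as mx − y + (35/3 − m·(19/3)) = 0 and set its distance from the centre to 5√2:
(−10/3m − (−20/3))² = 50(m² + 1)
7m² + 8m + 1 = 0, so m = −1/7 or m = −1.
With m = −1/7: x + 7y = 88. With m = −1: x + y = 18.

x + 7y = 88 and x + y = 18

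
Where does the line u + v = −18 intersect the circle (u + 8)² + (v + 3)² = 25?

From the line, v = −u − 18. Substituting:
2u² + 46u + 264 = 0  ⟹  u² + 23u + 132 = 0
u = −11 or u = −12, giving (−11, −7) and (−12, −6).

(−12, −6) and (−11, −7)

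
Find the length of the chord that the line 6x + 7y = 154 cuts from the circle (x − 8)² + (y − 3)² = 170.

Centre (8, 3), r² = 170. Perpendicular distance d from centre to line = |−85| / √85 = 85/√85.
Half the chord is √(r² − d²) = √(85), so the full chord is 2√85.

2√85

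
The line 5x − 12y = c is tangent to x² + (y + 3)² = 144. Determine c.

c = −120 or c = 192

Tangency holds when the distance from the centre (0, −3) to the line equals the radius 12:
|5·0 − 12·(−3) − c| / √169 = 12
|c − (36)| = 12·13, so c = 192 or c = −120.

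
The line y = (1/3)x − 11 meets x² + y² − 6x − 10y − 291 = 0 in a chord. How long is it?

Centre (3, 5), r² = 325. Perpendicular distance d from centre to line = |−45| / √10 = 45/√10.
Chord = 2√(r² − d²) = 2·√(245/2) = 7√10.

7√10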